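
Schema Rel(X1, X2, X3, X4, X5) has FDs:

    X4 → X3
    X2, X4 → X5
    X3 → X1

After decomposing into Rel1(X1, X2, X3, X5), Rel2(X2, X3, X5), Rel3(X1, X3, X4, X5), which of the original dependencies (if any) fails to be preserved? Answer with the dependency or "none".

X2, X4 → X5

Check X2, X4 → X5: no single fragment contains all of {X2, X4, X5}, and the restricted closure of {X2, X4} across the fragments never reaches {X5}.
X4 → X3 is preserved.
X3 → X1 is preserved.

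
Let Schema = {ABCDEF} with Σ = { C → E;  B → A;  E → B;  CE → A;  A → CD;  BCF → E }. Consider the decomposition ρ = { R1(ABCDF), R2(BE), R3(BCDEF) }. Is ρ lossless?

Yes

Chase test. Columns are ABCDEF; row i has aⱼ where attribute j ∈ Ri, else bᵢⱼ.
Initial tableau (one row per fragment):
  row 1: a1 a2 a3 a4 b15 a6
  row 2: b21 a2 b23 b24 a5 b26
  row 3: b31 a2 a3 a4 a5 a6
Rows 1 and 3 agree on C; apply C→E and equate their E entries.
Rows 1 and 2 agree on B; apply B→A and equate their A entries.
Rows 1 and 3 agree on B; apply B→A and equate their A entries.
Rows 1 and 2 agree on A; apply A→CD and equate their CD entries.
Row 1 is now all distinguished symbols — the join is lossless.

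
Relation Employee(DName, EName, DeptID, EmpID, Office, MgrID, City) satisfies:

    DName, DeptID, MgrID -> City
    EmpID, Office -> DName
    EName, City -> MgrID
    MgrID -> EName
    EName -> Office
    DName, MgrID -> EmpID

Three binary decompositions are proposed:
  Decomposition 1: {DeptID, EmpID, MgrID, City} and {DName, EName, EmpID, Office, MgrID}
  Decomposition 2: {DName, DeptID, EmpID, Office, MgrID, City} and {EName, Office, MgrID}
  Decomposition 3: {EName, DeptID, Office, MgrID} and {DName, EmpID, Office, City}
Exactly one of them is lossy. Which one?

Decomposition 1: common = {EmpID, MgrID}, closure = {DName, EName, EmpID, Office, MgrID} → lossless.
Decomposition 2: common = {Office, MgrID}, closure = {EName, Office, MgrID} → lossless.
Decomposition 3: common = {Office}, closure = {Office} → lossy.

Decomposition 3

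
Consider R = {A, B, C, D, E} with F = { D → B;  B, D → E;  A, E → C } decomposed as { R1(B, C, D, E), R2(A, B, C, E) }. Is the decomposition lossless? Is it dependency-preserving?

lossy but dependency-preserving

Lossless test: (B, C, E)⁺ = {B, C, E}, which is a superkey of neither fragment — lossy.
Dependency preservation: every FD's attributes lie within a single fragment, so each can be enforced locally — preserved.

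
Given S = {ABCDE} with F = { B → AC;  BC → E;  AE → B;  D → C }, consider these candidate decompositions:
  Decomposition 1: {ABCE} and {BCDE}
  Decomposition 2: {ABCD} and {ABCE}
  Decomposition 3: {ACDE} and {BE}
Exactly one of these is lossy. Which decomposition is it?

Decomposition 3

Decomposition 1: common = {BCE}, closure = {ABCE} → lossless.
Decomposition 2: common = {ABC}, closure = {ABCE} → lossless.
Decomposition 3: common = {E}, closure = {E} → lossy.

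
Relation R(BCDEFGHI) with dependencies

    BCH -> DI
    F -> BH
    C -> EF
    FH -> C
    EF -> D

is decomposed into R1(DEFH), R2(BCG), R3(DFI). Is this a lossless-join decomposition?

Chase test. Columns are BCDEFGHI; row i has aⱼ where attribute j ∈ Ri, else bᵢⱼ.
Initial tableau (one row per fragment):
  row 1: b11 b12 a3 a4 a5 b16 a7 b18
  row 2: a1 a2 b23 b24 b25 a6 b27 b28
  row 3: b31 b32 a3 b34 a5 b36 b37 a8
Rows 1 and 3 agree on F; apply F→BH and equate their BH entries.
Rows 1 and 3 agree on FH; apply FH→C and equate their C entries.
Rows 1 and 3 agree on BCH; apply BCH→DI and equate their DI entries.
Rows 1 and 3 agree on C; apply C→EF and equate their EF entries.
No row becomes fully distinguished — the join is lossy.

No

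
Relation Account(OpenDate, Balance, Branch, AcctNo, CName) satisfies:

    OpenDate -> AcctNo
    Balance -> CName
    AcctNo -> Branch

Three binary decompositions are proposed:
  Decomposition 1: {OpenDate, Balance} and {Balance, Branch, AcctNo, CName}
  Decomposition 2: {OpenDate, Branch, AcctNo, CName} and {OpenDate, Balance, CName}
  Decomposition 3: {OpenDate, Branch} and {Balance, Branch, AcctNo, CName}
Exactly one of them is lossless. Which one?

Decomposition 1: common = {Balance}, closure = {Balance, CName} → lossy.
Decomposition 2: common = {OpenDate, CName}, closure = {OpenDate, Branch, AcctNo, CName} → lossless.
Decomposition 3: common = {Branch}, closure = {Branch} → lossy.

Decomposition 2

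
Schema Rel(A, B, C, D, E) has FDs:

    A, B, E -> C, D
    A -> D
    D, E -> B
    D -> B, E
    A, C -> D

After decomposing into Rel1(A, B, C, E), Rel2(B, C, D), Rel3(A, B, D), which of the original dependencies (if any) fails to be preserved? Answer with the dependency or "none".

D -> B, E

Check D → B, E: no single fragment contains all of {B, D, E}, and the restricted closure of {D} across the fragments never reaches {B, E}.
A, B, E → C, D is preserved.
A → D is preserved.
D, E → B is preserved.
A, C → D is preserved.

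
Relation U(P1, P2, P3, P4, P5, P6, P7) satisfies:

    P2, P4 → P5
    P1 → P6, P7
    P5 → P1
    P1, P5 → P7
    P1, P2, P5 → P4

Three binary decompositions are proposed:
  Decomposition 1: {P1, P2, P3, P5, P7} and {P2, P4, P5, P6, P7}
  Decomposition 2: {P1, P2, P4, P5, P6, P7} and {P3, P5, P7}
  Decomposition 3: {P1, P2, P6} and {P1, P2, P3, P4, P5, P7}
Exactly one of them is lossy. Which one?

Decomposition 2

Decomposition 1: common = {P2, P5, P7}, closure = {P1, P2, P4, P5, P6, P7} → lossless.
Decomposition 2: common = {P5, P7}, closure = {P1, P5, P6, P7} → lossy.
Decomposition 3: common = {P1, P2}, closure = {P1, P2, P6, P7} → lossless.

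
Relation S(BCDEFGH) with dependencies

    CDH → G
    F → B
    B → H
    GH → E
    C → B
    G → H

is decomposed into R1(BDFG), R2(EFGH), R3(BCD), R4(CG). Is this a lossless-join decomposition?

No

Chase test. Columns are BCDEFGH; row i has aⱼ where attribute j ∈ Ri, else bᵢⱼ.
Initial tableau (one row per fragment):
  row 1: a1 b12 a3 b14 a5 a6 b17
  row 2: b21 b22 b23 a4 a5 a6 a7
  row 3: a1 a2 a3 b34 b35 b36 b37
  row 4: b41 a2 b43 b44 b45 a6 b47
Rows 1 and 2 agree on F; apply F→B and equate their B entries.
Rows 1 and 2 agree on B; apply B→H and equate their H entries.
Rows 1 and 3 agree on B; apply B→H and equate their H entries.
Rows 1 and 2 agree on GH; apply GH→E and equate their E entries.
Rows 3 and 4 agree on C; apply C→B and equate their B entries.
Rows 1 and 4 agree on G; apply G→H and equate their H entries.
Rows 1 and 4 agree on GH; apply GH→E and equate their E entries.
No row becomes fully distinguished — the join is lossy.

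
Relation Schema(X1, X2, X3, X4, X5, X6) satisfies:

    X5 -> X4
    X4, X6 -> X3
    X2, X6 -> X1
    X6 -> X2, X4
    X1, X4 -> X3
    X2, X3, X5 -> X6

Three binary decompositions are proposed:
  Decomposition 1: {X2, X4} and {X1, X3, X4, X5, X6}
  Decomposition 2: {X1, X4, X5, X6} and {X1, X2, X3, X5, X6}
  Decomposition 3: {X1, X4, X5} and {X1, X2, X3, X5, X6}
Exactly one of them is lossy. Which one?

Decomposition 1: common = {X4}, closure = {X4} → lossy.
Decomposition 2: common = {X1, X5, X6}, closure = {X1, X2, X3, X4, X5, X6} → lossless.
Decomposition 3: common = {X1, X5}, closure = {X1, X3, X4, X5} → lossless.

Decomposition 1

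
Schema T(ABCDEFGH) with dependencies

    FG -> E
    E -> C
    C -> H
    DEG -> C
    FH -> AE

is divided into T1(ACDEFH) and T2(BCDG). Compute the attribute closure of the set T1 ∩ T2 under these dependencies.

CDH

T1 ∩ T2 = {CD}.
C → H applies, adding H
Closure: {CDH}.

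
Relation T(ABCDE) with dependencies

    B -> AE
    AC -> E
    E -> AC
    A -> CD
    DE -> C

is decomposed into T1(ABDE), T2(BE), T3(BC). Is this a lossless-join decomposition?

Yes

Chase test. Columns are ABCDE; row i has aⱼ where attribute j ∈ Ti, else bᵢⱼ.
Initial tableau (one row per fragment):
  row 1: a1 a2 b13 a4 a5
  row 2: b21 a2 b23 b24 a5
  row 3: b31 a2 a3 b34 b35
Rows 1 and 2 agree on B; apply B→AE and equate their AE entries.
Rows 1 and 3 agree on B; apply B→AE and equate their AE entries.
Rows 1 and 2 agree on E; apply E→AC and equate their AC entries.
Rows 1 and 3 agree on E; apply E→AC and equate their AC entries.
Rows 1 and 2 agree on A; apply A→CD and equate their CD entries.
Rows 1 and 3 agree on A; apply A→CD and equate their CD entries.
Row 1 is now all distinguished symbols — the join is lossless.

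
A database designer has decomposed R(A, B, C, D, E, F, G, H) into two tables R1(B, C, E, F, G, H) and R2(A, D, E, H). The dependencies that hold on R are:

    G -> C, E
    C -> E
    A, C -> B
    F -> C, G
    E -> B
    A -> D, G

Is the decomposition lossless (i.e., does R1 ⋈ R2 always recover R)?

Common attributes: R1 ∩ R2 = {E, H}.
Closure of {E, H}: E → B applies, adding B. So (E, H)⁺ = {B, E, H}.
The closure contains neither all of R1 = {B, C, E, F, G, H} nor all of R2 = {A, D, E, H}, so the common attributes are not a superkey of either fragment. The join is lossy.

No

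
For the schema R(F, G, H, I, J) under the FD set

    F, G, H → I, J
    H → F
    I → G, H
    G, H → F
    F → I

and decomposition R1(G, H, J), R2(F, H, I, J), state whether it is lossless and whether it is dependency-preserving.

Lossless test: (H, J)⁺ = {F, G, H, I, J}, which contains all of one fragment — lossless.
Dependency preservation: F, G, H → I, J; I → G, H; G, H → F are not contained in any single fragment, but the restricted closure of each left-hand side across the fragments still reaches the right-hand side; the remaining FDs each lie inside some fragment. All dependencies are preserved.

lossless and dependency-preserving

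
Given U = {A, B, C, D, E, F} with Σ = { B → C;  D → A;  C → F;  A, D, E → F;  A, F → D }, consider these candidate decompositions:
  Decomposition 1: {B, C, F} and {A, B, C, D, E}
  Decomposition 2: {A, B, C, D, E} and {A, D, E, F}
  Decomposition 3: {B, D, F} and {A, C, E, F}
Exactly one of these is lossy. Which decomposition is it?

Decomposition 3

Decomposition 1: common = {B, C}, closure = {B, C, F} → lossless.
Decomposition 2: common = {A, D, E}, closure = {A, D, E, F} → lossless.
Decomposition 3: common = {F}, closure = {F} → lossy.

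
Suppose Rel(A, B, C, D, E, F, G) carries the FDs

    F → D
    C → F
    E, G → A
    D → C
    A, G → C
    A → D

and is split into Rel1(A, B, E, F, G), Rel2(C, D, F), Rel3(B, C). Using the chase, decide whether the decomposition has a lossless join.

Chase test. Columns are A, B, C, D, E, F, G; row i has aⱼ where attribute j ∈ Reli, else bᵢⱼ.
Initial tableau (one row per fragment):
  row 1: a1 a2 b13 b14 a5 a6 a7
  row 2: b21 b22 a3 a4 b25 a6 b27
  row 3: b31 a2 a3 b34 b35 b36 b37
Rows 1 and 2 agree on F; apply F→D and equate their D entries.
Rows 2 and 3 agree on C; apply C→F and equate their F entries.
Rows 1 and 2 agree on D; apply D→C and equate their C entries.
Rows 1 and 3 agree on F; apply F→D and equate their D entries.
Row 1 is now all distinguished symbols — the join is lossless.

Yes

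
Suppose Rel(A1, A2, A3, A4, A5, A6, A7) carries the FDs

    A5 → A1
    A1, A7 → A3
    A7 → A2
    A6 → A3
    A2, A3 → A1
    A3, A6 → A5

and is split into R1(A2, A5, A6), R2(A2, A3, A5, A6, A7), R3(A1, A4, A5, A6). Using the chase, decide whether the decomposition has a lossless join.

No

Chase test. Columns are A1, A2, A3, A4, A5, A6, A7; row i has aⱼ where attribute j ∈ Ri, else bᵢⱼ.
Initial tableau (one row per fragment):
  row 1: b11 a2 b13 b14 a5 a6 b17
  row 2: b21 a2 a3 b24 a5 a6 a7
  row 3: a1 b32 b33 a4 a5 a6 b37
Rows 1 and 2 agree on A5; apply A5→A1 and equate their A1 entries.
Rows 1 and 3 agree on A5; apply A5→A1 and equate their A1 entries.
Rows 1 and 2 agree on A6; apply A6→A3 and equate their A3 entries.
Rows 1 and 3 agree on A6; apply A6→A3 and equate their A3 entries.
No row becomes fully distinguished — the join is lossy.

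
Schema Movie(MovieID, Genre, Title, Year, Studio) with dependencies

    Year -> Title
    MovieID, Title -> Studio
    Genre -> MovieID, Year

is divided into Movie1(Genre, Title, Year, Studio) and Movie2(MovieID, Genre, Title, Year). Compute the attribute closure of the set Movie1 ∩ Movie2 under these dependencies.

Movie1 ∩ Movie2 = {Genre, Title, Year}.
Genre → MovieID, Year applies, adding MovieID
MovieID, Title → Studio applies, adding Studio
Closure: {MovieID, Genre, Title, Year, Studio}.

MovieID, Genre, Title, Year, Studio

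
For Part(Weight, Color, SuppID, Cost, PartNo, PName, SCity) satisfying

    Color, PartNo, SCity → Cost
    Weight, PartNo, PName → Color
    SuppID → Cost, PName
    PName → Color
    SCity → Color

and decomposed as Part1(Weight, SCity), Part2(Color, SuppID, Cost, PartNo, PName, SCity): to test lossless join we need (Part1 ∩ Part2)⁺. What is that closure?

Part1 ∩ Part2 = {SCity}.
SCity → Color applies, adding Color
Closure: {Color, SCity}.

Color, SCity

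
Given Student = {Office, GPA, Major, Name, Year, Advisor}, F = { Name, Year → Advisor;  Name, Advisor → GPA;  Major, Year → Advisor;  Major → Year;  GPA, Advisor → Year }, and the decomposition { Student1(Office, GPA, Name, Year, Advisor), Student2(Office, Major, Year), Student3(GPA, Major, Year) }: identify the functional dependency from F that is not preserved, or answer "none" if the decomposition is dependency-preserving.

Check Major, Year → Advisor: no single fragment contains all of {Major, Year, Advisor}, and the restricted closure of {Major, Year} across the fragments never reaches {Advisor}.
Name, Year → Advisor is preserved.
Name, Advisor → GPA is preserved.
Major → Year is preserved.
GPA, Advisor → Year is preserved.

Major, Year → Advisor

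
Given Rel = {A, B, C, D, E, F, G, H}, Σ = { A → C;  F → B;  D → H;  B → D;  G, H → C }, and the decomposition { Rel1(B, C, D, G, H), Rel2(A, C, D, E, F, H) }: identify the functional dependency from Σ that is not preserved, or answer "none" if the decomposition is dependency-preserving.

Check F → B: no single fragment contains all of {B, F}, and the restricted closure of {F} across the fragments never reaches {B}.
A → C is preserved.
D → H is preserved.
B → D is preserved.
G, H → C is preserved.

F → B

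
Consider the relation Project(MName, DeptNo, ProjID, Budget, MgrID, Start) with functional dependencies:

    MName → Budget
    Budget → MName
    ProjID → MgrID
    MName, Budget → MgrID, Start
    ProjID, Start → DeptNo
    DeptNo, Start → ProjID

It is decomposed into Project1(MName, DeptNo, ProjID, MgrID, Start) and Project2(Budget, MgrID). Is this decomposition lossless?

No

Common attributes: Project1 ∩ Project2 = {MgrID}.
No dependency enlarges {MgrID}, so (MgrID)⁺ = {MgrID}.
The closure contains neither all of Project1 = {MName, DeptNo, ProjID, MgrID, Start} nor all of Project2 = {Budget, MgrID}, so the common attributes are not a superkey of either fragment. The join is lossy.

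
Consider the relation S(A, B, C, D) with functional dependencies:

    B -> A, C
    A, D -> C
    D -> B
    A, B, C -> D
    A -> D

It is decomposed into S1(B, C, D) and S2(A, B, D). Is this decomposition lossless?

Yes

Common attributes: S1 ∩ S2 = {B, D}.
Closure of {B, D}: B → A, C applies, adding A, C. So (B, D)⁺ = {A, B, C, D}.
This closure contains every attribute of S1, so S1 ∩ S2 → S1. The join is lossless.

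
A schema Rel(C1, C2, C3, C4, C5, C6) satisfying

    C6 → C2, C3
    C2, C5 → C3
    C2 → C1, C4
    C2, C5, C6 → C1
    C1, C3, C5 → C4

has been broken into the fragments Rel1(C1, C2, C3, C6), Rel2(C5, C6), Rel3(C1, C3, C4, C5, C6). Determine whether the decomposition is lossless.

Chase test. Columns are C1, C2, C3, C4, C5, C6; row i has aⱼ where attribute j ∈ Reli, else bᵢⱼ.
Initial tableau (one row per fragment):
  row 1: a1 a2 a3 b14 b15 a6
  row 2: b21 b22 b23 b24 a5 a6
  row 3: a1 b32 a3 a4 a5 a6
Rows 1 and 2 agree on C6; apply C6→C2, C3 and equate their C2, C3 entries.
Rows 1 and 3 agree on C6; apply C6→C2, C3 and equate their C2, C3 entries.
Rows 1 and 2 agree on C2; apply C2→C1, C4 and equate their C1, C4 entries.
Rows 1 and 3 agree on C2; apply C2→C1, C4 and equate their C1, C4 entries.
Row 2 is now all distinguished symbols — the join is lossless.

Yes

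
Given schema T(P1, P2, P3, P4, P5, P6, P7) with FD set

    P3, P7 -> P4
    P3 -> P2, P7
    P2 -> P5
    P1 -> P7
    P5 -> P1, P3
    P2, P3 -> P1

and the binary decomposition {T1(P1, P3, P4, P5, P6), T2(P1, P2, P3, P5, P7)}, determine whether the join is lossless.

Yes

Common attributes: T1 ∩ T2 = {P1, P3, P5}.
Closure of {P1, P3, P5}: P3 → P2, P7 applies, adding P2, P7; P3, P7 → P4 applies, adding P4. So (P1, P3, P5)⁺ = {P1, P2, P3, P4, P5, P7}.
This closure contains every attribute of T2, so T1 ∩ T2 → T2. The join is lossless.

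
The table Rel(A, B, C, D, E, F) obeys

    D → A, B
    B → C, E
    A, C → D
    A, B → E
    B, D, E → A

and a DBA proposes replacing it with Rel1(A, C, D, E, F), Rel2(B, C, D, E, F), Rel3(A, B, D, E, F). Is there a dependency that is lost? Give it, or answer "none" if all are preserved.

D → A, B lies within Rel3.
B → C, E lies within Rel2.
A, C → D lies within Rel1.
A, B → E lies within Rel3.
B, D, E → A lies within Rel3.
Every dependency is enforceable on the fragments, so the decomposition is dependency-preserving.

none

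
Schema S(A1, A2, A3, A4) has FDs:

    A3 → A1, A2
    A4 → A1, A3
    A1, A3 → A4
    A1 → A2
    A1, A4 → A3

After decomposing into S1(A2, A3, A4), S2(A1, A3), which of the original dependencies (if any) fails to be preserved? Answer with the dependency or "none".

Check A1 → A2: no single fragment contains all of {A1, A2}, and the restricted closure of {A1} across the fragments never reaches {A2}.
A3 → A1, A2 is preserved.
A4 → A1, A3 is preserved.
A1, A3 → A4 is preserved.
A1, A4 → A3 is preserved.

A1 → A2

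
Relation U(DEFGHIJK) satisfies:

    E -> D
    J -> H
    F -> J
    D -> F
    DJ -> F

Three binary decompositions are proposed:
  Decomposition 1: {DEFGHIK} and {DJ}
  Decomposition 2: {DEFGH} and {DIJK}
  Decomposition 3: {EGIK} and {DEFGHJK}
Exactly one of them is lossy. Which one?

Decomposition 2

Decomposition 1: common = {D}, closure = {DFHJ} → lossless.
Decomposition 2: common = {D}, closure = {DFHJ} → lossy.
Decomposition 3: common = {EGK}, closure = {DEFGHJK} → lossless.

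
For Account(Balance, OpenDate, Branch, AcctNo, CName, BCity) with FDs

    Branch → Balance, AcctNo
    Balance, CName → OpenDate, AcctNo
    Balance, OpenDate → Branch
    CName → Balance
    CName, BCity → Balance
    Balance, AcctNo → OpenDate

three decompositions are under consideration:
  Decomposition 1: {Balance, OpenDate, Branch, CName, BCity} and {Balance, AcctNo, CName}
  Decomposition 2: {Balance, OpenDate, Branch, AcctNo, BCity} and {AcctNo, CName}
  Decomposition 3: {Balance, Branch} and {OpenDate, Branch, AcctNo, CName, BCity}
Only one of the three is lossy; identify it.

Decomposition 2

Decomposition 1: common = {Balance, CName}, closure = {Balance, OpenDate, Branch, AcctNo, CName} → lossless.
Decomposition 2: common = {AcctNo}, closure = {AcctNo} → lossy.
Decomposition 3: common = {Branch}, closure = {Balance, OpenDate, Branch, AcctNo} → lossless.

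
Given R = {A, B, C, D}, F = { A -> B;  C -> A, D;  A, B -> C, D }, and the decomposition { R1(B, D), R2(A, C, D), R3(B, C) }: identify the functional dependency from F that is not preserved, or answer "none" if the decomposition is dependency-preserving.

none

A → B: restricted closure across fragments reaches B.
C → A, D lies within R2.
A, B → C, D: restricted closure across fragments reaches C, D.
Every dependency is enforceable on the fragments, so the decomposition is dependency-preserving.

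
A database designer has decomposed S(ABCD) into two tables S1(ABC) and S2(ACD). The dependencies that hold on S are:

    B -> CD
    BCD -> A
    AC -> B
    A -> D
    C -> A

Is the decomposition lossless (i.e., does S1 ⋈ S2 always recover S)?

Yes

Common attributes: S1 ∩ S2 = {AC}.
Closure of {AC}: AC → B applies, adding B; A → D applies, adding D. So (AC)⁺ = {ABCD}.
This closure contains every attribute of S1, so S1 ∩ S2 → S1. The join is lossless.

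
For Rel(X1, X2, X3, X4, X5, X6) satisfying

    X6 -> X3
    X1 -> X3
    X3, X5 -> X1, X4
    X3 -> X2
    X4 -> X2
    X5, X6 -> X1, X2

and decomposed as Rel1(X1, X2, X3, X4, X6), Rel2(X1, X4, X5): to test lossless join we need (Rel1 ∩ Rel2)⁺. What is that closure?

Rel1 ∩ Rel2 = {X1, X4}.
X1 → X3 applies, adding X3
X3 → X2 applies, adding X2
Closure: {X1, X2, X3, X4}.

X1, X2, X3, X4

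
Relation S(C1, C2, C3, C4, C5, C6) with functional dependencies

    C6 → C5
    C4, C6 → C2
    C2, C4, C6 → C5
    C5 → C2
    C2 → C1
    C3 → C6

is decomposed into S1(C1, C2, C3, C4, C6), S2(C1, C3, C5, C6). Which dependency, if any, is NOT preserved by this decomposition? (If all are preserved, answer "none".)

Check C5 → C2: no single fragment contains all of {C2, C5}, and the restricted closure of {C5} across the fragments never reaches {C2}.
C6 → C5 is preserved.
C4, C6 → C2 is preserved.
C2, C4, C6 → C5 is preserved.
C2 → C1 is preserved.
C3 → C6 is preserved.

C5 → C2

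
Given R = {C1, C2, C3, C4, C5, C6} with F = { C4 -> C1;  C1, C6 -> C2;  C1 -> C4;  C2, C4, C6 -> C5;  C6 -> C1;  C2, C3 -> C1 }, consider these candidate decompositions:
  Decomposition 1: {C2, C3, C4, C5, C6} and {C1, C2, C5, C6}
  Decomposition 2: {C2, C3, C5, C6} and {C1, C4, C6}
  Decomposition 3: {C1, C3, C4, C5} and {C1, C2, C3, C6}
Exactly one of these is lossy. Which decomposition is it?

Decomposition 1: common = {C2, C5, C6}, closure = {C1, C2, C4, C5, C6} → lossless.
Decomposition 2: common = {C6}, closure = {C1, C2, C4, C5, C6} → lossless.
Decomposition 3: common = {C1, C3}, closure = {C1, C3, C4} → lossy.

Decomposition 3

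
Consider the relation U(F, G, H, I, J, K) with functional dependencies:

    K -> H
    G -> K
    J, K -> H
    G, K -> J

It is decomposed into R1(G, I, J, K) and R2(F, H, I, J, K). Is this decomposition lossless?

Common attributes: R1 ∩ R2 = {I, J, K}.
Closure of {I, J, K}: K → H applies, adding H. So (I, J, K)⁺ = {H, I, J, K}.
The closure contains neither all of R1 = {G, I, J, K} nor all of R2 = {F, H, I, J, K}, so the common attributes are not a superkey of either fragment. The join is lossy.

No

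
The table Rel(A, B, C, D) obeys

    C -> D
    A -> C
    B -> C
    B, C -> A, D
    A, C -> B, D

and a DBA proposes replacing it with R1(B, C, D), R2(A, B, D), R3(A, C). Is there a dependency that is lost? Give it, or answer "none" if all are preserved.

none

C → D lies within R1.
A → C lies within R3.
B → C lies within R1.
B, C → A, D: restricted closure across fragments reaches A, D.
A, C → B, D: restricted closure across fragments reaches B, D.
Every dependency is enforceable on the fragments, so the decomposition is dependency-preserving.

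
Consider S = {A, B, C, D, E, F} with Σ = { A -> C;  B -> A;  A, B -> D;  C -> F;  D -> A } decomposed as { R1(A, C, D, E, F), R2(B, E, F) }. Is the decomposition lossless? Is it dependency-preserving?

lossy and not dependency-preserving

Lossless test: (E, F)⁺ = {E, F}, which is a superkey of neither fragment — lossy.
Dependency preservation: the restricted closure of {B} across the fragments never reaches {A}, so B → A cannot be enforced without a join — not preserved.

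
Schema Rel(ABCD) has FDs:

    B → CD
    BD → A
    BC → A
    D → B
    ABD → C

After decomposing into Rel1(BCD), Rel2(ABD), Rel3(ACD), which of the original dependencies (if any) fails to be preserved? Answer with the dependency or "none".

B → CD lies within Rel1.
BD → A lies within Rel2.
BC → A: restricted closure across fragments reaches A.
D → B lies within Rel1.
ABD → C: restricted closure across fragments reaches C.
Every dependency is enforceable on the fragments, so the decomposition is dependency-preserving.

none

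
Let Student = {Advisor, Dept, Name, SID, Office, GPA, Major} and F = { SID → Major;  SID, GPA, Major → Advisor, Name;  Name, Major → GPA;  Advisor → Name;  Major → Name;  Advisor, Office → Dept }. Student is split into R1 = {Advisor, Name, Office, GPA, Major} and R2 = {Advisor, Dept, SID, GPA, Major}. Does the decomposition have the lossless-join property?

Common attributes: R1 ∩ R2 = {Advisor, GPA, Major}.
Closure of {Advisor, GPA, Major}: Advisor → Name applies, adding Name. So (Advisor, GPA, Major)⁺ = {Advisor, Name, GPA, Major}.
The closure contains neither all of R1 = {Advisor, Name, Office, GPA, Major} nor all of R2 = {Advisor, Dept, SID, GPA, Major}, so the common attributes are not a superkey of either fragment. The join is lossy.

No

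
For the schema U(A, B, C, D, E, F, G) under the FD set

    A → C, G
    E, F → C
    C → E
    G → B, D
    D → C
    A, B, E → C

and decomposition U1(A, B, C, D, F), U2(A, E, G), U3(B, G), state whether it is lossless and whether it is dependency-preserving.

lossless but not dependency-preserving

Lossless test (chase): Rows 1 and 2 agree on A; apply A→C, G and equate their C, G entries. Rows 1 and 2 agree on C; apply C→E and equate their E entries. Rows 1 and 2 agree on G; apply G→B, D and equate their B, D entries. Rows 1 and 3 agree on G; apply G→B, D and equate their B, D entries. Rows 1 and 3 agree on D; apply D→C and equate their C entries. Rows 1 and 3 agree on C; apply C→E and equate their E entries. Row 1 is now all distinguished symbols — the join is lossless.
Dependency preservation: the restricted closure of {E, F} across the fragments never reaches {C}, so E, F → C cannot be enforced without a join — not preserved.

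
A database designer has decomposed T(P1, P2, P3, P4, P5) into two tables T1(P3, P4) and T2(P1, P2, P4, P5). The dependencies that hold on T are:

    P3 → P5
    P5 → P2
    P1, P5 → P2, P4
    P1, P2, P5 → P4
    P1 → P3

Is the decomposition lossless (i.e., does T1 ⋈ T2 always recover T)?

Common attributes: T1 ∩ T2 = {P4}.
No dependency enlarges {P4}, so (P4)⁺ = {P4}.
The closure contains neither all of T1 = {P3, P4} nor all of T2 = {P1, P2, P4, P5}, so the common attributes are not a superkey of either fragment. The join is lossy.

No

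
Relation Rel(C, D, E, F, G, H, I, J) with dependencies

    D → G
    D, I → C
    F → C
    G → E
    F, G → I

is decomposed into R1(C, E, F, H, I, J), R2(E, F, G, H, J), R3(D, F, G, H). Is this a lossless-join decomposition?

Chase test. Columns are C, D, E, F, G, H, I, J; row i has aⱼ where attribute j ∈ Ri, else bᵢⱼ.
Initial tableau (one row per fragment):
  row 1: a1 b12 a3 a4 b15 a6 a7 a8
  row 2: b21 b22 a3 a4 a5 a6 b27 a8
  row 3: b31 a2 b33 a4 a5 a6 b37 b38
Rows 1 and 2 agree on F; apply F→C and equate their C entries.
Rows 1 and 3 agree on F; apply F→C and equate their C entries.
Rows 2 and 3 agree on G; apply G→E and equate their E entries.
Rows 2 and 3 agree on F, G; apply F, G→I and equate their I entries.
No row becomes fully distinguished — the join is lossy.

No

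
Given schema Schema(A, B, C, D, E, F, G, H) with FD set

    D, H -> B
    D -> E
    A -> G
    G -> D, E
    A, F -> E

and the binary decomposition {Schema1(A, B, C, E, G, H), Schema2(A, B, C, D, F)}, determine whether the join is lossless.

Common attributes: Schema1 ∩ Schema2 = {A, B, C}.
Closure of {A, B, C}: A → G applies, adding G; G → D, E applies, adding D, E. So (A, B, C)⁺ = {A, B, C, D, E, G}.
The closure contains neither all of Schema1 = {A, B, C, E, G, H} nor all of Schema2 = {A, B, C, D, F}, so the common attributes are not a superkey of either fragment. The join is lossy.

No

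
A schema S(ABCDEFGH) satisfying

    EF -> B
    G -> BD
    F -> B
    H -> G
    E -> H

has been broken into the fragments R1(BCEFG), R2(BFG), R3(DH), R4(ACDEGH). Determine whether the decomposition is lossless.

No

Chase test. Columns are ABCDEFGH; row i has aⱼ where attribute j ∈ Ri, else bᵢⱼ.
Initial tableau (one row per fragment):
  row 1: b11 a2 a3 b14 a5 a6 a7 b18
  row 2: b21 a2 b23 b24 b25 a6 a7 b28
  row 3: b31 b32 b33 a4 b35 b36 b37 a8
  row 4: a1 b42 a3 a4 a5 b46 a7 a8
Rows 1 and 2 agree on G; apply G→BD and equate their BD entries.
Rows 1 and 4 agree on G; apply G→BD and equate their BD entries.
Rows 3 and 4 agree on H; apply H→G and equate their G entries.
Rows 1 and 4 agree on E; apply E→H and equate their H entries.
Rows 1 and 3 agree on G; apply G→BD and equate their BD entries.
No row becomes fully distinguished — the join is lossy.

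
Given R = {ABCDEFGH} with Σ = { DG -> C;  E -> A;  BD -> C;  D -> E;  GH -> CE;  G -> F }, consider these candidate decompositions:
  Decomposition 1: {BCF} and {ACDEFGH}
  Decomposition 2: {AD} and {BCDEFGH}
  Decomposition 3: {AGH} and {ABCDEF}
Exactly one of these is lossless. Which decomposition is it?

Decomposition 2

Decomposition 1: common = {CF}, closure = {CF} → lossy.
Decomposition 2: common = {D}, closure = {ADE} → lossless.
Decomposition 3: common = {A}, closure = {A} → lossy.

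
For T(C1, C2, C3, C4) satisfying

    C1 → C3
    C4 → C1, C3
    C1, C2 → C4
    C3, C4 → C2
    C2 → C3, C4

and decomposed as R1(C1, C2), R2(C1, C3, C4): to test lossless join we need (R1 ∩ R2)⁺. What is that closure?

C1, C3

R1 ∩ R2 = {C1}.
C1 → C3 applies, adding C3
Closure: {C1, C3}.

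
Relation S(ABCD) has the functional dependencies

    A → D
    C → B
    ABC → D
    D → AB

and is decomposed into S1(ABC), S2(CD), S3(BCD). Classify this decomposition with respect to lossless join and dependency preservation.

lossy and not dependency-preserving

Lossless test (chase): Rows 1 and 2 agree on C; apply C→B and equate their B entries. Rows 2 and 3 agree on D; apply D→AB and equate their AB entries. No row becomes fully distinguished — the join is lossy.
Dependency preservation: the restricted closure of {A} across the fragments never reaches {D}, so A → D cannot be enforced without a join — not preserved.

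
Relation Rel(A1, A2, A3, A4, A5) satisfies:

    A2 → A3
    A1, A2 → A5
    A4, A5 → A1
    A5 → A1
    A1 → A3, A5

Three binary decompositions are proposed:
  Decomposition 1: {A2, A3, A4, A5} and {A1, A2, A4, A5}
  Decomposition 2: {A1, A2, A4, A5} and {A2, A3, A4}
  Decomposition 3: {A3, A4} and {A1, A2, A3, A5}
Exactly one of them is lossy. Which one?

Decomposition 1: common = {A2, A4, A5}, closure = {A1, A2, A3, A4, A5} → lossless.
Decomposition 2: common = {A2, A4}, closure = {A2, A3, A4} → lossless.
Decomposition 3: common = {A3}, closure = {A3} → lossy.

Decomposition 3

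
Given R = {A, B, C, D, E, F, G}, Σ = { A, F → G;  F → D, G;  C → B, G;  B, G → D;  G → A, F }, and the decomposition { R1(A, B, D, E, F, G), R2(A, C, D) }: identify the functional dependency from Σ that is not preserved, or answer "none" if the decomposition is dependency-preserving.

Check C → B, G: no single fragment contains all of {B, C, G}, and the restricted closure of {C} across the fragments never reaches {B, G}.
A, F → G is preserved.
F → D, G is preserved.
B, G → D is preserved.
G → A, F is preserved.

C → B, G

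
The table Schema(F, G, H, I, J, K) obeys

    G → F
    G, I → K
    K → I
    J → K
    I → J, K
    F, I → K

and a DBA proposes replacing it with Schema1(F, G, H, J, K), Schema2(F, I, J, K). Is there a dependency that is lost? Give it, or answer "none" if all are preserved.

G → F lies within Schema1.
G, I → K: restricted closure across fragments reaches K.
K → I lies within Schema2.
J → K lies within Schema1.
I → J, K lies within Schema2.
F, I → K lies within Schema2.
Every dependency is enforceable on the fragments, so the decomposition is dependency-preserving.

none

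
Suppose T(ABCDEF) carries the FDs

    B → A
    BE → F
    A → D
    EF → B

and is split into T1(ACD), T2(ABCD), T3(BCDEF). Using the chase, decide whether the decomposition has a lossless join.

Chase test. Columns are ABCDEF; row i has aⱼ where attribute j ∈ Ti, else bᵢⱼ.
Initial tableau (one row per fragment):
  row 1: a1 b12 a3 a4 b15 b16
  row 2: a1 a2 a3 a4 b25 b26
  row 3: b31 a2 a3 a4 a5 a6
Rows 2 and 3 agree on B; apply B→A and equate their A entries.
Row 3 is now all distinguished symbols — the join is lossless.

Yes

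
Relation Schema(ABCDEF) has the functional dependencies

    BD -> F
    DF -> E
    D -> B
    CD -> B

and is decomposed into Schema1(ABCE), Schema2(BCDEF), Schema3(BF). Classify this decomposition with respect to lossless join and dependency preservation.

lossy but dependency-preserving

Lossless test (chase): applying each FD to every pair of rows produces no changes in the tableau, so no row becomes fully distinguished — the join is lossy.
Dependency preservation: every FD's attributes lie within a single fragment, so each can be enforced locally — preserved.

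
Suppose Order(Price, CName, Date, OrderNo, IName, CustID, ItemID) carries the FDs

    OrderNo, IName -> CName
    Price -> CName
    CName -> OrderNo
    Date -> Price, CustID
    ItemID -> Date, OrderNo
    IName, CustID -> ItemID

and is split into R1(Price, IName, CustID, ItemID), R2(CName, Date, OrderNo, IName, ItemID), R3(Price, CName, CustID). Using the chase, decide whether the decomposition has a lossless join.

Chase test. Columns are Price, CName, Date, OrderNo, IName, CustID, ItemID; row i has aⱼ where attribute j ∈ Ri, else bᵢⱼ.
Initial tableau (one row per fragment):
  row 1: a1 b12 b13 b14 a5 a6 a7
  row 2: b21 a2 a3 a4 a5 b26 a7
  row 3: a1 a2 b33 b34 b35 a6 b37
Rows 1 and 3 agree on Price; apply Price→CName and equate their CName entries.
Rows 1 and 2 agree on CName; apply CName→OrderNo and equate their OrderNo entries.
Rows 1 and 3 agree on CName; apply CName→OrderNo and equate their OrderNo entries.
Rows 1 and 2 agree on ItemID; apply ItemID→Date, OrderNo and equate their Date, OrderNo entries.
Rows 1 and 2 agree on Date; apply Date→Price, CustID and equate their Price, CustID entries.
Row 1 is now all distinguished symbols — the join is lossless.

Yes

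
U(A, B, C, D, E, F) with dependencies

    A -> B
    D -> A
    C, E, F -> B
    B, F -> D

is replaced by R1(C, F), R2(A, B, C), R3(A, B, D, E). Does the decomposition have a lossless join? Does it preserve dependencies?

lossy and not dependency-preserving

Lossless test (chase): applying each FD to every pair of rows produces no changes in the tableau, so no row becomes fully distinguished — the join is lossy.
Dependency preservation: the restricted closure of {C, E, F} across the fragments never reaches {B}, so C, E, F → B cannot be enforced without a join — not preserved.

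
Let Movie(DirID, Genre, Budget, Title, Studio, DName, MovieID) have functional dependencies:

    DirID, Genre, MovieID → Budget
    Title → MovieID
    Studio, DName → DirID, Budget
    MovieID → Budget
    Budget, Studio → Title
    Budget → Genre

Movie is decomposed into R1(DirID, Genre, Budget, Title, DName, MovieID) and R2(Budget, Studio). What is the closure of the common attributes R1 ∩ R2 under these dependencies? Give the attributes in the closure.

R1 ∩ R2 = {Budget}.
Budget → Genre applies, adding Genre
Closure: {Genre, Budget}.

Genre, Budget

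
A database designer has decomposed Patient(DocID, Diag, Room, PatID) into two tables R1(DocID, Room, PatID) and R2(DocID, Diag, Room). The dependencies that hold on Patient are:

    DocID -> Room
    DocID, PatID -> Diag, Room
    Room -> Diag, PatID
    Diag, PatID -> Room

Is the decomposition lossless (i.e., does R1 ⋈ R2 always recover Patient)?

Common attributes: R1 ∩ R2 = {DocID, Room}.
Closure of {DocID, Room}: Room → Diag, PatID applies, adding Diag, PatID. So (DocID, Room)⁺ = {DocID, Diag, Room, PatID}.
This closure contains every attribute of R1, so R1 ∩ R2 → R1. The join is lossless.

Yes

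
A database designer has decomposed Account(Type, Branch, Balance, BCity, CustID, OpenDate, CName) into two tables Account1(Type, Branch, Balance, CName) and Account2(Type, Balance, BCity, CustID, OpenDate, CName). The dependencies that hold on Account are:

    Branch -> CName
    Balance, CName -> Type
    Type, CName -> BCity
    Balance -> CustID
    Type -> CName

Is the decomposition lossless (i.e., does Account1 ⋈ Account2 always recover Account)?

No

Common attributes: Account1 ∩ Account2 = {Type, Balance, CName}.
Closure of {Type, Balance, CName}: Type, CName → BCity applies, adding BCity; Balance → CustID applies, adding CustID. So (Type, Balance, CName)⁺ = {Type, Balance, BCity, CustID, CName}.
The closure contains neither all of Account1 = {Type, Branch, Balance, CName} nor all of Account2 = {Type, Balance, BCity, CustID, OpenDate, CName}, so the common attributes are not a superkey of either fragment. The join is lossy.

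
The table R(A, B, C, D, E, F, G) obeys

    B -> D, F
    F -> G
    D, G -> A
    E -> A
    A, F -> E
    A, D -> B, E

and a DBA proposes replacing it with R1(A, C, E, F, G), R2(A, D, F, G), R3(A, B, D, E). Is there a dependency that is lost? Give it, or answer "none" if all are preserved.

B → D, F: restricted closure across fragments reaches D, F.
F → G lies within R1.
D, G → A lies within R2.
E → A lies within R1.
A, F → E lies within R1.
A, D → B, E lies within R3.
Every dependency is enforceable on the fragments, so the decomposition is dependency-preserving.

none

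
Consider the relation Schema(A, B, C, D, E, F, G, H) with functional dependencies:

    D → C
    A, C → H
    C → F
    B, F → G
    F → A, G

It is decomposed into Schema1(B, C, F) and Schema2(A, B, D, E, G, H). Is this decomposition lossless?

No

Common attributes: Schema1 ∩ Schema2 = {B}.
No dependency enlarges {B}, so (B)⁺ = {B}.
The closure contains neither all of Schema1 = {B, C, F} nor all of Schema2 = {A, B, D, E, G, H}, so the common attributes are not a superkey of either fragment. The join is lossy.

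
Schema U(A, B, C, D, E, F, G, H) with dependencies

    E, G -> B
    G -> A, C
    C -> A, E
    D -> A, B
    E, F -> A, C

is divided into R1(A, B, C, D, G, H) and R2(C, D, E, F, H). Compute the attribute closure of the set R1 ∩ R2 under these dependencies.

A, B, C, D, E, H

R1 ∩ R2 = {C, D, H}.
C → A, E applies, adding A, E
D → A, B applies, adding B
Closure: {A, B, C, D, E, H}.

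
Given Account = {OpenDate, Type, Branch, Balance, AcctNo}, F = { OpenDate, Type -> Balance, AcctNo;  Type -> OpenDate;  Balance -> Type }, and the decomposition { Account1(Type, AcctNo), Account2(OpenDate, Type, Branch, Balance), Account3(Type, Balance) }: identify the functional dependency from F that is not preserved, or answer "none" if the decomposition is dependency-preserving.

none

OpenDate, Type → Balance, AcctNo: restricted closure across fragments reaches Balance, AcctNo.
Type → OpenDate lies within Account2.
Balance → Type lies within Account2.
Every dependency is enforceable on the fragments, so the decomposition is dependency-preserving.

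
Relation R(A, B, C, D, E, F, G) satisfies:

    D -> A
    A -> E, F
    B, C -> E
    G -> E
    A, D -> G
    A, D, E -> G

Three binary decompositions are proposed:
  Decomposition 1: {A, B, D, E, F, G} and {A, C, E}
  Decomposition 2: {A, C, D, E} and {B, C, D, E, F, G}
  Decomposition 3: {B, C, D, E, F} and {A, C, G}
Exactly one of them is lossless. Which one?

Decomposition 2

Decomposition 1: common = {A, E}, closure = {A, E, F} → lossy.
Decomposition 2: common = {C, D, E}, closure = {A, C, D, E, F, G} → lossless.
Decomposition 3: common = {C}, closure = {C} → lossy.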